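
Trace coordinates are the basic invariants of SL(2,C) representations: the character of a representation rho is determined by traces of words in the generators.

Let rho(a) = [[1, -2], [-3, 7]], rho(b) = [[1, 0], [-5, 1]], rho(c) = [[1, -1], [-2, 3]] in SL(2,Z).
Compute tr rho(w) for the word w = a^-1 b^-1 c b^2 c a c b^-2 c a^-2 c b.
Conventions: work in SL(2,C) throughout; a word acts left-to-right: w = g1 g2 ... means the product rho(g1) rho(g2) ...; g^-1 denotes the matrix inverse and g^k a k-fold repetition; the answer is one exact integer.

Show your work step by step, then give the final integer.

rho(a^-1) = [[7, 2], [3, 1]]
... * rho(b^-1) = [[1, 0], [5, 1]]  ->  [[17, 2], [8, 1]]
... * rho(c) = [[1, -1], [-2, 3]]  ->  [[13, -11], [6, -5]]
... * rho(b) = [[1, 0], [-5, 1]]  ->  [[68, -11], [31, -5]]
... * rho(b) = [[1, 0], [-5, 1]]  ->  [[123, -11], [56, -5]]
... * rho(c) = [[1, -1], [-2, 3]]  ->  [[145, -156], [66, -71]]
... * rho(a) = [[1, -2], [-3, 7]]  ->  [[613, -1382], [279, -629]]
... * rho(c) = [[1, -1], [-2, 3]]  ->  [[3377, -4759], [1537, -2166]]
... * rho(b^-1) = [[1, 0], [5, 1]]  ->  [[-20418, -4759], [-9293, -2166]]
... * rho(b^-1) = [[1, 0], [5, 1]]  ->  [[-44213, -4759], [-20123, -2166]]
... * rho(c) = [[1, -1], [-2, 3]]  ->  [[-34695, 29936], [-15791, 13625]]
... * rho(a^-1) = [[7, 2], [3, 1]]  ->  [[-153057, -39454], [-69662, -17957]]
... * rho(a^-1) = [[7, 2], [3, 1]]  ->  [[-1189761, -345568], [-541505, -157281]]
... * rho(c) = [[1, -1], [-2, 3]]  ->  [[-498625, 153057], [-226943, 69662]]
... * rho(b) = [[1, 0], [-5, 1]]  ->  [[-1263910, 153057], [-575253, 69662]]
tr = -1263910 + 69662 = -1194248

-1194248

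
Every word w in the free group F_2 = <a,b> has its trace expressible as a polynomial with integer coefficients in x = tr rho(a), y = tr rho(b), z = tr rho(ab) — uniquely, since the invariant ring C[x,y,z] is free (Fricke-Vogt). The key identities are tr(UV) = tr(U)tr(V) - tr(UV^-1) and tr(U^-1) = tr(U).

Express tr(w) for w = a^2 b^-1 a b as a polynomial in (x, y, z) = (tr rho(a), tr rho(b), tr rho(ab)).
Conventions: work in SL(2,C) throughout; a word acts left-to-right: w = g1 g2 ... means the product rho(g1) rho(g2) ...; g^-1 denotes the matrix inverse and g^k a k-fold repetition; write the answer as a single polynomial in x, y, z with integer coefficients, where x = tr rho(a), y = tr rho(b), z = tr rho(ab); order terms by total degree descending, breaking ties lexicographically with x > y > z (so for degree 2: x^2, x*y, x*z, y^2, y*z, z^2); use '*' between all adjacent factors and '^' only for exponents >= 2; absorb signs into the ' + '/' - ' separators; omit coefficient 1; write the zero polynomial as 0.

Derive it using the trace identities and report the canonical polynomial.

trace(a b a) = trace(a)*trace(b a) - trace(b) = x*z - y
trace(a b a^2) = trace(a)*trace(a b a) - trace(a b) = x^2*z - x*y - z
trace(b a b a) = trace(a b)*trace(a b) - trace(1)   [split at repeated a] = z^2 - 2
trace(b a b) = trace(b)*trace(a b) - trace(a) = y*z - x
trace(a b a^2 b) = trace(a)*trace(b a b a) - trace(b a b) = x*z^2 - y*z - x
trace(a^2 b^-1 a b) = trace(a b a^2)*trace(b) - trace(a b a^2 b) = x^2*y*z - x*y^2 - x*z^2 + x

x^2*y*z - x*y^2 - x*z^2 + x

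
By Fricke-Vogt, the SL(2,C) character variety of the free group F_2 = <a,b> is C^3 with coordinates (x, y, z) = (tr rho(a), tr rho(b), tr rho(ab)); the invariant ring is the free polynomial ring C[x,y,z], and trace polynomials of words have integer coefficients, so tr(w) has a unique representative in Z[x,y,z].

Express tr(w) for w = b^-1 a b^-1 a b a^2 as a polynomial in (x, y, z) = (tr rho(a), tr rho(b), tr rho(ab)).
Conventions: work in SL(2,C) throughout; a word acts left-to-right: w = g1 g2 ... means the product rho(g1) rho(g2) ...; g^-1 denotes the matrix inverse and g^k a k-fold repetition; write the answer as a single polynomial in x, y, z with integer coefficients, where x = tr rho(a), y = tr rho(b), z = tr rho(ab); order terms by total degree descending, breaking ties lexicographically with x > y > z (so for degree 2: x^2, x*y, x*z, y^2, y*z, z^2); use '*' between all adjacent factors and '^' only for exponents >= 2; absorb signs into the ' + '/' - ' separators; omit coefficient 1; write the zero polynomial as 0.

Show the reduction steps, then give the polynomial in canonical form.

tr(b a^2) = tr(a) tr(b a) - tr(b)   [square of a] = x*z - y
tr(b a^3) = tr(a) tr(b a^2) - tr(b a)   [square of a] = x^2*z - x*y - z
tr(a^2 b a^2) = tr(a) tr(b a^3) - tr(b a^2)   [square of a] = x^3*z - x^2*y - 2*x*z + y
tr(b a b a) = tr(a b) tr(a b) - tr(1)   [split at a repeated a] = z^2 - 2
tr(b a b) = tr(b) tr(a b) - tr(a)   [square of b] = y*z - x
tr(b a^2 b a) = tr(a) tr(b a b a) - tr(b a b)   [square of a] = x*z^2 - y*z - x
tr(a^2) = tr(a) tr(a) - tr(1)   [square of a] = x^2 - 2
tr(b a^2 b) = tr(b) tr(a^2 b) - tr(a^2)   [square of b] = x*y*z - x^2 - y^2 + 2
tr(a^2 b a^2 b) = tr(a) tr(b a^2 b a) - tr(b a^2 b)   [square of a] = x^2*z^2 - 2*x*y*z + y^2 - 2
tr(a b a^2 b^-1 a) = tr(a^2 b a^2) tr(b) - tr(a^2 b a^2 b)   [inverse elimination on b] = x^3*y*z - x^2*y^2 - x^2*z^2 + 2
tr(a b a b a^2) = tr(a) tr(b a b a^2) - tr(b a b a)   [square of a] = x^2*z^2 - x*y*z - x^2 - z^2 + 2
tr(b a b a b a) = tr(b a) tr(b a b a) - tr(b^-1 a^-1)   [split at a repeated b] = z^3 - 3*z
tr(b a b a b) = tr(b) tr(a b a b) - tr(a b a)   [square of b] = y*z^2 - x*z - y
tr(a b a b a^2 b) = tr(a) tr(b a b a b a) - tr(b a b a b)   [square of a] = x*z^3 - y*z^2 - 2*x*z + y
tr(a b a^2 b^-1 a b) = tr(a b a b a^2) tr(b) - tr(a b a b a^2 b)   [inverse elimination on b] = x^2*y*z^2 - x*y^2*z - x*z^3 - x^2*y + 2*x*z + y
tr(b^-1 a b^-1 a b a^2) = tr(a b a^2 b^-1 a) tr(b) - tr(a b a^2 b^-1 a b)   [inverse elimination on b] = x^3*y^2*z - x^2*y^3 - 2*x^2*y*z^2 + x*y^2*z + x*z^3 + x^2*y - 2*x*z + y

x^3*y^2*z - x^2*y^3 - 2*x^2*y*z^2 + x*y^2*z + x*z^3 + x^2*y - 2*x*z + y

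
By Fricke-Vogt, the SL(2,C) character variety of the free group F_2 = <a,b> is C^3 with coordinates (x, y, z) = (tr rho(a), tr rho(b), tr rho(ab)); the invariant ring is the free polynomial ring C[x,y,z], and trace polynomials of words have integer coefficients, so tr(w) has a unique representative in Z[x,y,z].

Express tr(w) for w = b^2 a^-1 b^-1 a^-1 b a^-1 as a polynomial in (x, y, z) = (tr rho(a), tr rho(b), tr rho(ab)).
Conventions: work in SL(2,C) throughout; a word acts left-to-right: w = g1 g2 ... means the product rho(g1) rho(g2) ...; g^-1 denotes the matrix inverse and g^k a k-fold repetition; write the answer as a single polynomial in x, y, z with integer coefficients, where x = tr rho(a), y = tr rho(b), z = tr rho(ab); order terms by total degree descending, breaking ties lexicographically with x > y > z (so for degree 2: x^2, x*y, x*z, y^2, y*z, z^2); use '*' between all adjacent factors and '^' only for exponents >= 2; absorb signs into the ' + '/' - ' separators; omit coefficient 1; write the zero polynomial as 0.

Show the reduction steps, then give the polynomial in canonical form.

apply: tr(b^2) = tr(b) tr(b) - tr(1) = y^2 - 2
tr(b^2 a) = tr(b) tr(a b) - tr(a) = y*z - x
tr(b^2 a^-1) = tr(b^2) tr(a) - tr(b^2 a) = x*y^2 - y*z - x
tr(b^3) = tr(b) tr(b^2) - tr(b) = y^3 - 3*y
tr(b^2 a b) = tr(b) tr(b a b) - tr(b a) = y^2*z - x*y - z
tr(b a b^3) = tr(b) tr(b^2 a b) - tr(b^2 a) = y^3*z - x*y^2 - 2*y*z + x
tr(a b a b) = tr(b a) tr(b a) - tr(1)   [split at repeated b] = z^2 - 2
use: tr(a b a) = tr(a) tr(b a) - tr(b) = x*z - y
tr(a b a b^2) = tr(b) tr(a b a b) - tr(a b a) = y*z^2 - x*z - y
use: tr(b a b^3 a) = tr(b) tr(a b a b^2) - tr(a b a b) = y^2*z^2 - x*y*z - y^2 - z^2 + 2
tr(a b^3 a^-1 b) = tr(b a b^3) tr(a) - tr(b a b^3 a) = x*y^3*z - x^2*y^2 - y^2*z^2 - x*y*z + x^2 + y^2 + z^2 - 2
apply: tr(b^3 a^-1 b^-1 a) = tr(a b^3 a^-1) tr(b) - tr(a b^3 a^-1 b) = -x*y^3*z + x^2*y^2 + y^4 + y^2*z^2 + x*y*z - x^2 - 4*y^2 - z^2 + 2
use: tr(b^2 a^-1 b^-1 a^-1 b) = tr(b^3 a^-1 b^-1) tr(a) - tr(b^3 a^-1 b^-1 a) = x*y^3*z - y^4 - y^2*z^2 - 2*x*y*z + 4*y^2 + z^2 - 2
tr(a^-1 b a b) = tr(b a b) tr(a) - tr(b a b a) = x*y*z - x^2 - z^2 + 2
apply: tr(a^2) = tr(a) tr(a) - tr(1) = x^2 - 2
tr(a b^2 a) = tr(b) tr(a^2 b) - tr(a^2) = x*y*z - x^2 - y^2 + 2
apply: tr(b a b^2 a b) = tr(b) tr(a b^2 a b) - tr(a b^2 a) = y^2*z^2 - 2*x*y*z + x^2 - 2
apply: tr(a b a b a b) = tr(a b a b) tr(a b) - tr(b a)   [split at repeated a] = z^3 - 3*z
apply: tr(a b a b a) = tr(a) tr(b a b a) - tr(b a b) = x*z^2 - y*z - x
tr(b a b^2 a b a) = tr(b) tr(a b a b a b) - tr(a b a b a) = y*z^3 - x*z^2 - 2*y*z + x
use: tr(a^-1 b a b^2 a b) = tr(b a b^2 a b) tr(a) - tr(b a b^2 a b a) = x*y^2*z^2 - 2*x^2*y*z - y*z^3 + x^3 + x*z^2 + 2*y*z - 3*x
tr(b^-1 a^-1 b a b^2 a) = tr(a^-1 b a b^2 a) tr(b) - tr(a^-1 b a b^2 a b) = -x*y^2*z^2 + 2*x^2*y*z + y^3*z + y*z^3 - x^3 - x*y^2 - x*z^2 - 3*y*z + 3*x
tr(b^2 a^-1 b^-1 a^-1 b a) = tr(b^-1 a^-1 b a b^2) tr(a) - tr(b^-1 a^-1 b a b^2 a) = x*y^2*z^2 - x^2*y*z - y^3*z - y*z^3 + x*y^2 + 3*y*z - x
tr(b^2 a^-1 b^-1 a^-1 b a^-1) = tr(b^2 a^-1 b^-1 a^-1 b) tr(a) - tr(b^2 a^-1 b^-1 a^-1 b a) = x^2*y^3*z - x*y^4 - 2*x*y^2*z^2 - x^2*y*z + y^3*z + y*z^3 + 3*x*y^2 + x*z^2 - 3*y*z - x

x^2*y^3*z - x*y^4 - 2*x*y^2*z^2 - x^2*y*z + y^3*z + y*z^3 + 3*x*y^2 + x*z^2 - 3*y*z - x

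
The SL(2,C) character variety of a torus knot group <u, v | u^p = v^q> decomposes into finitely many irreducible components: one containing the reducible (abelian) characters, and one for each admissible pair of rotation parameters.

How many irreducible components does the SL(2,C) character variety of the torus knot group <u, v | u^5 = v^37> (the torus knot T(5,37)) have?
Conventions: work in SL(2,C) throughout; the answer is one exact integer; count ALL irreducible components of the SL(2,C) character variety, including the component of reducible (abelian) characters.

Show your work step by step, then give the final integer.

73

In the torus knot group T(5,37), u^5 = v^37 is central, so an irreducible representation sends it to +I or -I (Schur).
So on each irreducible component the traces are pinned: tr(u) = 2*cos(pi*alpha/5) with 1 <= alpha <= 4, tr(v) = 2*cos(pi*beta/37) with 1 <= beta <= 36.
Consistency of u^5 = (-1)^alpha I with v^37 = (-1)^beta I forces alpha = beta (mod 2).
Counting: 2 odd alphas x 18 odd betas + 2 even alphas x 18 even betas = 36 + 36 = 72.
components with irreducible characters: 72; plus the single component of reducible (abelian) characters: total 73.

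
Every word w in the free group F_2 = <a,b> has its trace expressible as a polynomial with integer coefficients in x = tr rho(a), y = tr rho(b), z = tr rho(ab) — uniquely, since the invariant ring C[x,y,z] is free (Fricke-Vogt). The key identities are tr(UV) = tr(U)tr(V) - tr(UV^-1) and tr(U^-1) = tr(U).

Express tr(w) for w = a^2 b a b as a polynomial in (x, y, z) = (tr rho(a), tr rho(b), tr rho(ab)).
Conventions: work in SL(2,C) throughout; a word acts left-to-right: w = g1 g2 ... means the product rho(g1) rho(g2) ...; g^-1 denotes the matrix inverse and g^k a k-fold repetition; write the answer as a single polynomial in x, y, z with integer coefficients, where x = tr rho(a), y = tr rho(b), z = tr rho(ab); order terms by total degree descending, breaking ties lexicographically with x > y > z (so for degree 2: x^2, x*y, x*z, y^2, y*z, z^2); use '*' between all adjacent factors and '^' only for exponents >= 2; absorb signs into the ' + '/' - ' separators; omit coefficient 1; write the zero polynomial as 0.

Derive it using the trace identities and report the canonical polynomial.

tr(b a b a) = tr(b a)*tr(b a) - tr(1)   [split at a repeated b] = z^2 - 2
tr(b a b) = tr(b)*tr(a b) - tr(a)   [square of b] = y*z - x
tr(a^2 b a b) = tr(a)*tr(b a b a) - tr(b a b)   [square of a] = x*z^2 - y*z - x

x*z^2 - y*z - x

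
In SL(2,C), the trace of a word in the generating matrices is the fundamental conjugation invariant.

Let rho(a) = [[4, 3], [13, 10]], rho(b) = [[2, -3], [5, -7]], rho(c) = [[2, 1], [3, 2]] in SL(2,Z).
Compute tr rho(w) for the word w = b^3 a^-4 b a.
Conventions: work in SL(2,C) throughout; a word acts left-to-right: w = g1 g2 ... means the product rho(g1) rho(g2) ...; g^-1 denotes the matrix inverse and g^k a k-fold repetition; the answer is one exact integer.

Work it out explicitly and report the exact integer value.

rho(b) = [[2, -3], [5, -7]]
... * rho(b) = [[2, -3], [5, -7]]  ->  [[-11, 15], [-25, 34]]
... * rho(b) = [[2, -3], [5, -7]]  ->  [[53, -72], [120, -163]]
... * rho(a^-1) = [[10, -3], [-13, 4]]  ->  [[1466, -447], [3319, -1012]]
... * rho(a^-1) = [[10, -3], [-13, 4]]  ->  [[20471, -6186], [46346, -14005]]
... * rho(a^-1) = [[10, -3], [-13, 4]]  ->  [[285128, -86157], [645525, -195058]]
... * rho(a^-1) = [[10, -3], [-13, 4]]  ->  [[3971321, -1200012], [8991004, -2716807]]
... * rho(b) = [[2, -3], [5, -7]]  ->  [[1942582, -3513879], [4397973, -7955363]]
... * rho(a) = [[4, 3], [13, 10]]  ->  [[-37910099, -29311044], [-85827827, -66359711]]
tr = -37910099 + -66359711 = -104269810

-104269810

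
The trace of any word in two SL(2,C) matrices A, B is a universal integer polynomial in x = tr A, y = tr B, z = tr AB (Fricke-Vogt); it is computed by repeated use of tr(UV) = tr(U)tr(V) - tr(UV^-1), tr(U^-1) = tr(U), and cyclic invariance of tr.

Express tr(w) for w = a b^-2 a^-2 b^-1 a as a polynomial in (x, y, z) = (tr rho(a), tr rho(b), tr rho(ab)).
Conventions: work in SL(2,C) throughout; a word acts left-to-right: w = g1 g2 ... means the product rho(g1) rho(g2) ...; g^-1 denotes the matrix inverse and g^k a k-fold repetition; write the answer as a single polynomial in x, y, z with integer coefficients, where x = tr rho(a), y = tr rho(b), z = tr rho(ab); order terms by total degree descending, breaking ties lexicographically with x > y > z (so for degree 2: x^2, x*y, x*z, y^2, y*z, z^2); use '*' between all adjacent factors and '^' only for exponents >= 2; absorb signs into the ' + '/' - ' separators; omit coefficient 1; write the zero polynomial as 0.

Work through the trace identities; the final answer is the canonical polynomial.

trace(b^-1 a) = trace(a) trace(b) - trace(a b)  (eliminate b^-1) = x*y - z
trace(a b^-2) = trace(b^-1 a) trace(b) - trace(b^-1 a b)  (eliminate b^-1) = x*y^2 - y*z - x
and trace(b^2 a) = trace(b) trace(a b) - trace(a)  (reduce the b square) = y*z - x
trace(b^2) = trace(b) trace(b) - trace(1)  (reduce the b square) = y^2 - 2
trace(b a^2 b) = trace(a) trace(b^2 a) - trace(b^2)  (reduce the a square) = x*y*z - x^2 - y^2 + 2
next, trace(b a b a) = trace(a b) trace(a b) - trace(1)  (split on a) = z^2 - 2
trace(b a^2 b a) = trace(a) trace(b a b a) - trace(b a b)  (reduce the a square) = x*z^2 - y*z - x
trace(a^-1 b a^2 b) = trace(b a^2 b) trace(a) - trace(b a^2 b a)  (eliminate a^-1) = x^2*y*z - x^3 - x*y^2 - x*z^2 + y*z + 3*x
next, trace(b^-1 a^-1 b a^2) = trace(a^-1 b a^2) trace(b) - trace(a^-1 b a^2 b)  (eliminate b^-1) = -x^2*y*z + x^3 + x*y^2 + x*z^2 - 3*x
next, trace(a^2 b^-2 a^-1 b) = trace(b^-1 a^-1 b a^2) trace(b) - trace(b^-1 a^-1 b a^2 b)  (eliminate b^-1) = -x^2*y^2*z + x^3*y + x*y^3 + x*y*z^2 - 3*x*y - z
trace(b^-1 a^2 b^-2 a^-1) = trace(a^2 b^-2 a^-1) trace(b) - trace(a^2 b^-2 a^-1 b)  (eliminate b^-1) = x^2*y^2*z - x^3*y - x*y*z^2 - y^2*z + 2*x*y + z
trace(a^2) = trace(a) trace(a) - trace(1)  (reduce the a square) = x^2 - 2
next, trace(a^2 b) = trace(a) trace(b a) - trace(b)  (reduce the a square) = x*z - y
trace(a^2 b^-1) = trace(a^2) trace(b) - trace(a^2 b)  (eliminate b^-1) = x^2*y - x*z - y
and trace(b^-1 a^2 b^-1) = trace(a^2 b^-1) trace(b) - trace(a^2)  (eliminate b^-1) = x^2*y^2 - x*y*z - x^2 - y^2 + 2
trace(b^-1 a^2 b^-2) = trace(b^-1 a^2 b^-1) trace(b) - trace(b^-1 a^2)  (eliminate b^-1) = x^2*y^3 - x*y^2*z - 2*x^2*y - y^3 + x*z + 3*y
and trace(a b^-2 a^-2 b^-1 a) = trace(b^-1 a^2 b^-2 a^-1) trace(a) - trace(b^-1 a^2 b^-2)  (eliminate a^-1) = x^3*y^2*z - x^4*y - x^2*y^3 - x^2*y*z^2 + 4*x^2*y + y^3 - 3*y

x^3*y^2*z - x^4*y - x^2*y^3 - x^2*y*z^2 + 4*x^2*y + y^3 - 3*y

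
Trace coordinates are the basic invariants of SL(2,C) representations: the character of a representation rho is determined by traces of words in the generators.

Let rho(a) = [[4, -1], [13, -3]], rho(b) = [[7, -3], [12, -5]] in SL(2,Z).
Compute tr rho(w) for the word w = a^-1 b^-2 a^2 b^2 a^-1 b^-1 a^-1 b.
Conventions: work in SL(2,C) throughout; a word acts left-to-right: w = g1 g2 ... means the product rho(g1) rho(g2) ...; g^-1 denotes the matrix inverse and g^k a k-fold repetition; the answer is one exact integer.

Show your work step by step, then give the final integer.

rho(a^-1) = [[-3, 1], [-13, 4]]
... * rho(b^-1) = [[-5, 3], [-12, 7]]  ->  [[3, -2], [17, -11]]
... * rho(b^-1) = [[-5, 3], [-12, 7]]  ->  [[9, -5], [47, -26]]
... * rho(a) = [[4, -1], [13, -3]]  ->  [[-29, 6], [-150, 31]]
... * rho(a) = [[4, -1], [13, -3]]  ->  [[-38, 11], [-197, 57]]
... * rho(b) = [[7, -3], [12, -5]]  ->  [[-134, 59], [-695, 306]]
... * rho(b) = [[7, -3], [12, -5]]  ->  [[-230, 107], [-1193, 555]]
... * rho(a^-1) = [[-3, 1], [-13, 4]]  ->  [[-701, 198], [-3636, 1027]]
... * rho(b^-1) = [[-5, 3], [-12, 7]]  ->  [[1129, -717], [5856, -3719]]
... * rho(a^-1) = [[-3, 1], [-13, 4]]  ->  [[5934, -1739], [30779, -9020]]
... * rho(b) = [[7, -3], [12, -5]]  ->  [[20670, -9107], [107213, -47237]]
tr = 20670 + -47237 = -26567

-26567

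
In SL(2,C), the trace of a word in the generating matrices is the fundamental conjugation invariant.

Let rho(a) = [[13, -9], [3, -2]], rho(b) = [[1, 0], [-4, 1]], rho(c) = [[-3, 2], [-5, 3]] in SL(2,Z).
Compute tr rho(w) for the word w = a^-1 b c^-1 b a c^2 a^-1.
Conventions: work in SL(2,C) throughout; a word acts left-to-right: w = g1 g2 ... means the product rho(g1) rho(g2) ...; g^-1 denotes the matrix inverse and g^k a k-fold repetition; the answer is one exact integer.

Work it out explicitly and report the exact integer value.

rho(a^-1) = [[-2, 9], [-3, 13]]
... * rho(b) = [[1, 0], [-4, 1]]  ->  [[-38, 9], [-55, 13]]
... * rho(c^-1) = [[3, -2], [5, -3]]  ->  [[-69, 49], [-100, 71]]
... * rho(b) = [[1, 0], [-4, 1]]  ->  [[-265, 49], [-384, 71]]
... * rho(a) = [[13, -9], [3, -2]]  ->  [[-3298, 2287], [-4779, 3314]]
... * rho(c) = [[-3, 2], [-5, 3]]  ->  [[-1541, 265], [-2233, 384]]
... * rho(c) = [[-3, 2], [-5, 3]]  ->  [[3298, -2287], [4779, -3314]]
... * rho(a^-1) = [[-2, 9], [-3, 13]]  ->  [[265, -49], [384, -71]]
tr = 265 + -71 = 194

194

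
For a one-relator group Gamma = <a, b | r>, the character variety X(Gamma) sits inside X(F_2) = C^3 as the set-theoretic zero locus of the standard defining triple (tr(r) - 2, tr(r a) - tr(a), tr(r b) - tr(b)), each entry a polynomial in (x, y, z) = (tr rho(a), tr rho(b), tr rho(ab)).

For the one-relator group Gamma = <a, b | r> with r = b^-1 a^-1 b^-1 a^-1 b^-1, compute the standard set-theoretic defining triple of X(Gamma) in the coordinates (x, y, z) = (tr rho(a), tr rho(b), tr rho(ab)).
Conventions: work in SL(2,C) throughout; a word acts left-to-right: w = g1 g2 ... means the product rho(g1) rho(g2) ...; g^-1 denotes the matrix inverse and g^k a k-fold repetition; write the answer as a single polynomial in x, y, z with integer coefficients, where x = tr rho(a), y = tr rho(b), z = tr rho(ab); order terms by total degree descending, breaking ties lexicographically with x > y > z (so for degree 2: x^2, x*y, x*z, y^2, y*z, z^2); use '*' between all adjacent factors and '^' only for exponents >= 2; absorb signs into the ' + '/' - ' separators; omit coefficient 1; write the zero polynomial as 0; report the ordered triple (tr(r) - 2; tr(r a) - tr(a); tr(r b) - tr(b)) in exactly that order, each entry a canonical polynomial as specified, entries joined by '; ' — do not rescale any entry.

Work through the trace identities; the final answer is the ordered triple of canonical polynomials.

trace(b^-1) = trace(b) = y
trace(b^-2) = trace(b^-1) * trace(b) - trace(1)   [inverse elimination on b] = y^2 - 2
trace(b^-3) = trace(b^-2) * trace(b) - trace(b^-1)   [inverse elimination on b] = y^3 - 3*y
trace(a b^-1) = trace(a) * trace(b) - trace(a b)   [inverse elimination on b] = x*y - z
trace(b^-1 a b^-1) = trace(a b^-1) * trace(b) - trace(a)   [inverse elimination on b] = x*y^2 - y*z - x
trace(b^-3 a) = trace(b^-1 a b^-1) * trace(b) - trace(b^-1 a)   [inverse elimination on b] = x*y^3 - y^2*z - 2*x*y + z
trace(b^-1 a^-1 b^-2) = trace(b^-3) * trace(a) - trace(b^-3 a)   [inverse elimination on a] = y^2*z - x*y - z
trace(b a b) = trace(b) * trace(a b) - trace(a)   [square of b] = y*z - x
trace(b a b a) = trace(a b) * trace(a b) - trace(1)   [split at a repeated a] = z^2 - 2
trace(a b a^-1 b) = trace(b a b) * trace(a) - trace(b a b a)   [inverse elimination on a] = x*y*z - x^2 - z^2 + 2
trace(a^-1 b^-1 a b) = trace(a b a^-1) * trace(b) - trace(a b a^-1 b)   [inverse elimination on b] = -x*y*z + x^2 + y^2 + z^2 - 2
trace(b^-1 a b^-1 a^-1) = trace(a^-1 b^-1 a) * trace(b) - trace(a^-1 b^-1 a b)   [inverse elimination on b] = x*y*z - x^2 - z^2 + 2
trace(b^-1 a^-1 b^-2 a) = trace(b^-1 a b^-1 a^-1) * trace(b) - trace(b^-1 a b^-1 a^-1 b)   [inverse elimination on b] = x*y^2*z - x^2*y - y*z^2 + y
trace(b^-1 a^-1 b^-1 a^-1 b^-1) = trace(b^-1 a^-1 b^-2) * trace(a) - trace(b^-1 a^-1 b^-2 a)   [inverse elimination on a] = y*z^2 - x*z - y
trace(a^-1 b^-1 a b^-1 a^-1) = trace(a^-1 b^-1 a b^-1) * trace(a) - trace(a^-1 b^-1 a b^-1 a) = x^2*y*z - x^3 - x*y^2 - x*z^2 + y*z + 3*x
trace(b a b a b a) = trace(a b a b) * trace(a b) - trace(b a)   [split at repeated a] = z^3 - 3*z
trace(a b a^-1 b a b) = trace(b a b a b) * trace(a) - trace(b a b a b a) = x*y*z^2 - x^2*z - z^3 - x*y + 3*z
trace(a b^-1 a b a^-1 b) = trace(a b a^-1 b a) * trace(b) - trace(a b a^-1 b a b) = x^2*y^2*z - x^3*y - x*y^3 - 2*x*y*z^2 + x^2*z + y^2*z + z^3 + 4*x*y - 3*z
trace(b a^-1 b^-1 a b^-1 a) = trace(a b^-1 a b a^-1) * trace(b) - trace(a b^-1 a b a^-1 b) = -x^2*y^2*z + x^3*y + x*y^3 + 2*x*y*z^2 - x^2*z - y^2*z - z^3 - 3*x*y + 3*z
trace(a^-1 b^-1 a b^-1 a^-1 b) = trace(b a^-1 b^-1 a b^-1) * trace(a) - trace(b a^-1 b^-1 a b^-1 a) = x^2*y^2*z - x^3*y - x*y^3 - 2*x*y*z^2 + x^2*z + y^2*z + z^3 + 4*x*y - 3*z
trace(b^-1 a^-1 b^-1 a^-1 b^-1 a) = trace(a^-1 b^-1 a b^-1 a^-1) * trace(b) - trace(a^-1 b^-1 a b^-1 a^-1 b) = x*y*z^2 - x^2*z - z^3 - x*y + 3*z
assemble the triple (trace(r) - 2; trace(r a) - x; trace(r b) - y)

y*z^2 - x*z - y - 2; x*y*z^2 - x^2*z - z^3 - x*y - x + 3*z; z^2 - y - 2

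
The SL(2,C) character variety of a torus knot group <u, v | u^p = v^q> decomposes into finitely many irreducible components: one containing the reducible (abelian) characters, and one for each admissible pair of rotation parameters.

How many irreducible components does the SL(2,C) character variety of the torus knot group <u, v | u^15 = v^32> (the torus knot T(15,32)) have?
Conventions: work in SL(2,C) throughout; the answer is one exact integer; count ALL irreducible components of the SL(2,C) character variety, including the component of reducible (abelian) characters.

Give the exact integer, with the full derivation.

In the torus knot group T(15,32), u^15 = v^32 is central, so an irreducible representation sends it to +I or -I (Schur).
So on each irreducible component the traces are pinned: tr(u) = 2*cos(pi*alpha/15) with 1 <= alpha <= 14, tr(v) = 2*cos(pi*beta/32) with 1 <= beta <= 31.
The two central values (-1)^alpha I and (-1)^beta I must be the same matrix, so alpha and beta share a parity.
Enumerate parity-matched pairs: 7*16 odd-odd plus 7*15 even-even gives 217.
components with irreducible characters: 217; plus the single component of reducible (abelian) characters: total 218.

218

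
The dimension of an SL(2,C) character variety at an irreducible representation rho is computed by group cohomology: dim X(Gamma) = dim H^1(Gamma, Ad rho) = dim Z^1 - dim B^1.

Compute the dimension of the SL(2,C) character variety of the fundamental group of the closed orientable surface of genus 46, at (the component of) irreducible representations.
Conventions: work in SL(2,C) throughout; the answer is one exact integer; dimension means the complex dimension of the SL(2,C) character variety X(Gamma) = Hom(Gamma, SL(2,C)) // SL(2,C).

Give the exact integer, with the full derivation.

270

pi_1 of the closed genus-46 surface has 92 generators bound by the single product-of-commutators relator.
A cocycle assigns one sl_2 vector per generator subject to the relator condition d_2(z) = 0: dim of the unconstrained space is 3*2g = 276.
At an irreducible rho, H^2 = coker(d_2) vanishes (Poincare duality: H^2 is dual to H^0 = invariants = 0), so d_2 is surjective onto sl_2 and dim Z^1 = 276 - 3 = 273.
As always at irreducible rho, dim B^1 = 3.
Hence dim X = 273 - 3 = 270.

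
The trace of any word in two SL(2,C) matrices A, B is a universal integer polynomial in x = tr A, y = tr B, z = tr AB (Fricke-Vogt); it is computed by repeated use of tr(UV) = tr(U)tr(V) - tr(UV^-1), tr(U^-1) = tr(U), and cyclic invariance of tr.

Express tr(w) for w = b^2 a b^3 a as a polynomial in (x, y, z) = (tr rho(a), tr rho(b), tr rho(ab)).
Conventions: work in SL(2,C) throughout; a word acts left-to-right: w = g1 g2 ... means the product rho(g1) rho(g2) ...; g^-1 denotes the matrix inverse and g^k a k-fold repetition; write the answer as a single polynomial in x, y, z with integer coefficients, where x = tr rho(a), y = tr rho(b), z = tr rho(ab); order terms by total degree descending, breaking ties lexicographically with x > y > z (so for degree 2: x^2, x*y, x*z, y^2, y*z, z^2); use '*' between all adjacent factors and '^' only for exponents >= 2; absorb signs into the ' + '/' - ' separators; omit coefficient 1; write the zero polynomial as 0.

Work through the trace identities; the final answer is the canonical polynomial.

trace(a b a b) = trace(b a) trace(b a) - trace(1)  (split on b) = z^2 - 2
use: trace(a b a) = trace(a) trace(b a) - trace(b)  (reduce the a square) = x*z - y
trace(a b^2 a b) = trace(b) trace(a b a b) - trace(a b a)  (reduce the b square) = y*z^2 - x*z - y
use: trace(a^2) = trace(a) trace(a) - trace(1)  (reduce the a square) = x^2 - 2
use: trace(a b^2 a) = trace(b) trace(a^2 b) - trace(a^2)  (reduce the b square) = x*y*z - x^2 - y^2 + 2
trace(b a b^2 a b) = trace(b) trace(a b^2 a b) - trace(a b^2 a)  (reduce the b square) = y^2*z^2 - 2*x*y*z + x^2 - 2
trace(b^2 a b^3 a) = trace(b) trace(b a b^2 a b) - trace(b a b^2 a)  (reduce the b square) = y^3*z^2 - 2*x*y^2*z + x^2*y - y*z^2 + x*z - y

y^3*z^2 - 2*x*y^2*z + x^2*y - y*z^2 + x*z - y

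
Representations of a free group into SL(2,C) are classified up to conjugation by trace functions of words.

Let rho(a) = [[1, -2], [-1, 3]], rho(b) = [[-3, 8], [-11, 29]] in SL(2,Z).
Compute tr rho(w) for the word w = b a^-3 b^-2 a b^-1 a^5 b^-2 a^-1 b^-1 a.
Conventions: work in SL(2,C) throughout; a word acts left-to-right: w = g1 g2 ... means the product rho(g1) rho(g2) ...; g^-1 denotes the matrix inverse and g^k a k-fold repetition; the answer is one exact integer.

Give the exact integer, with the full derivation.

-137900194934

rho(b) = [[-3, 8], [-11, 29]]
... * rho(a^-1) = [[3, 2], [1, 1]]  ->  [[-1, 2], [-4, 7]]
... * rho(a^-1) = [[3, 2], [1, 1]]  ->  [[-1, 0], [-5, -1]]
... * rho(a^-1) = [[3, 2], [1, 1]]  ->  [[-3, -2], [-16, -11]]
... * rho(b^-1) = [[29, -8], [11, -3]]  ->  [[-109, 30], [-585, 161]]
... * rho(b^-1) = [[29, -8], [11, -3]]  ->  [[-2831, 782], [-15194, 4197]]
... * rho(a) = [[1, -2], [-1, 3]]  ->  [[-3613, 8008], [-19391, 42979]]
... * rho(b^-1) = [[29, -8], [11, -3]]  ->  [[-16689, 4880], [-89570, 26191]]
... * rho(a) = [[1, -2], [-1, 3]]  ->  [[-21569, 48018], [-115761, 257713]]
... * rho(a) = [[1, -2], [-1, 3]]  ->  [[-69587, 187192], [-373474, 1004661]]
... * rho(a) = [[1, -2], [-1, 3]]  ->  [[-256779, 700750], [-1378135, 3760931]]
... * rho(a) = [[1, -2], [-1, 3]]  ->  [[-957529, 2615808], [-5139066, 14039063]]
... * rho(a) = [[1, -2], [-1, 3]]  ->  [[-3573337, 9762482], [-19178129, 52395321]]
... * rho(b^-1) = [[29, -8], [11, -3]]  ->  [[3760529, -700750], [20182790, -3760931]]
... * rho(b^-1) = [[29, -8], [11, -3]]  ->  [[101347091, -27981982], [543930669, -150179527]]
... * rho(a^-1) = [[3, 2], [1, 1]]  ->  [[276059291, 174712200], [1481612480, 937681811]]
... * rho(b^-1) = [[29, -8], [11, -3]]  ->  [[9927553639, -2732610928], [53281261841, -14665945273]]
... * rho(a) = [[1, -2], [-1, 3]]  ->  [[12660164567, -28052940062], [67947207114, -150560359501]]
tr = 12660164567 + -150560359501 = -137900194934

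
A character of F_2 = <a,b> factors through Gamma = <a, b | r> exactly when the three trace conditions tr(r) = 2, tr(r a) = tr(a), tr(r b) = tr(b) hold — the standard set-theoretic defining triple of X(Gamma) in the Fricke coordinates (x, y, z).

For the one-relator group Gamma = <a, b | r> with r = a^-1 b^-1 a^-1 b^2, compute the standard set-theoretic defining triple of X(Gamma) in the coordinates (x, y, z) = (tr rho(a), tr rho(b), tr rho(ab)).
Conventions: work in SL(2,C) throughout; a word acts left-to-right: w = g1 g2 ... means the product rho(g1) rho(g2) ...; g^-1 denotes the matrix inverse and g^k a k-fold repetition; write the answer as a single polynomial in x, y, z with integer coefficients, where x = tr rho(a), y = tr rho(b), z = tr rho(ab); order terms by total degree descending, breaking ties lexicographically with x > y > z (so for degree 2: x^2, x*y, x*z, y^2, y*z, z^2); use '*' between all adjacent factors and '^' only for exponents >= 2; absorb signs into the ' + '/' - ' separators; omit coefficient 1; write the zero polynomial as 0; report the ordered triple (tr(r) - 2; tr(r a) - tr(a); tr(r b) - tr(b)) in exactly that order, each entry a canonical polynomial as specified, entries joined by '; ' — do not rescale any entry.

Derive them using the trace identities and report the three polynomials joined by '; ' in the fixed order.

use: trace(b a^-1) = trace(b) * trace(a) - trace(b a)   [inverse elimination on a] = x*y - z
trace(a^2 b) = trace(a) * trace(b a) - trace(b)   [square of a] = x*z - y
trace(a^2) = trace(a) * trace(a) - trace(1)   [square of a] = x^2 - 2
trace(a b^2 a) = trace(b) * trace(a^2 b) - trace(a^2)   [square of b] = x*y*z - x^2 - y^2 + 2
use: trace(a b a b) = trace(b a) * trace(b a) - trace(1)   [split at a repeated b] = z^2 - 2
apply: trace(a b^2 a b) = trace(b) * trace(a b a b) - trace(a b a)   [square of b] = y*z^2 - x*z - y
trace(b^-1 a b^2 a) = trace(a b^2 a) * trace(b) - trace(a b^2 a b)   [inverse elimination on b] = x*y^2*z - x^2*y - y^3 - y*z^2 + x*z + 3*y
trace(b^2 a^-1 b^-1 a) = trace(b^-1 a b^2) * trace(a) - trace(b^-1 a b^2 a)   [inverse elimination on a] = -x*y^2*z + x^2*y + y^3 + y*z^2 - 3*y
trace(a^-1 b^-1 a^-1 b^2) = trace(b^2 a^-1 b^-1) * trace(a) - trace(b^2 a^-1 b^-1 a)   [inverse elimination on a] = x*y^2*z - y^3 - y*z^2 - x*z + 3*y
trace(b^2) = trace(b) * trace(b) - trace(1)  (reduce the b square) = y^2 - 2
apply: trace(b^3) = trace(b) * trace(b^2) - trace(b)  (reduce the b square) = y^3 - 3*y
use: trace(a b^2) = trace(b) * trace(a b) - trace(a)  (reduce the b square) = y*z - x
apply: trace(b^3 a) = trace(b) * trace(a b^2) - trace(a b)  (reduce the b square) = y^2*z - x*y - z
trace(b^3 a^-1) = trace(b^3) * trace(a) - trace(b^3 a)  (eliminate a^-1) = x*y^3 - y^2*z - 2*x*y + z
apply: trace(a^-1 b^3 a^-1) = trace(b^3 a^-1) * trace(a) - trace(b^3)  (eliminate a^-1) = x^2*y^3 - x*y^2*z - 2*x^2*y - y^3 + x*z + 3*y
apply: trace(b^4) = trace(b) * trace(b^3) - trace(b^2)  (reduce the b square) = y^4 - 4*y^2 + 2
trace(b^4 a) = trace(b) * trace(b a b^2) - trace(b a b)  (reduce the b square) = y^3*z - x*y^2 - 2*y*z + x
use: trace(b a^-1 b^3) = trace(b^4) * trace(a) - trace(b^4 a)  (eliminate a^-1) = x*y^4 - y^3*z - 3*x*y^2 + 2*y*z + x
trace(b^3 a b a) = trace(b) * trace(b a b a b) - trace(b a b a)  (reduce the b square) = y^2*z^2 - x*y*z - y^2 - z^2 + 2
trace(b a^-1 b^3 a) = trace(b^3 a b) * trace(a) - trace(b^3 a b a)  (eliminate a^-1) = x*y^3*z - x^2*y^2 - y^2*z^2 - x*y*z + x^2 + y^2 + z^2 - 2
apply: trace(a^-1 b^3 a^-1 b) = trace(b a^-1 b^3) * trace(a) - trace(b a^-1 b^3 a)  (eliminate a^-1) = x^2*y^4 - 2*x*y^3*z - 2*x^2*y^2 + y^2*z^2 + 3*x*y*z - y^2 - z^2 + 2
apply: trace(a^-1 b^-1 a^-1 b^3) = trace(a^-1 b^3 a^-1) * trace(b) - trace(a^-1 b^3 a^-1 b)  (eliminate b^-1) = x*y^3*z - y^4 - y^2*z^2 - 2*x*y*z + 4*y^2 + z^2 - 2
assemble the triple (trace(r) - 2; trace(r a) - x; trace(r b) - y)

x*y^2*z - y^3 - y*z^2 - x*z + 3*y - 2; x*y - x - z; x*y^3*z - y^4 - y^2*z^2 - 2*x*y*z + 4*y^2 + z^2 - y - 2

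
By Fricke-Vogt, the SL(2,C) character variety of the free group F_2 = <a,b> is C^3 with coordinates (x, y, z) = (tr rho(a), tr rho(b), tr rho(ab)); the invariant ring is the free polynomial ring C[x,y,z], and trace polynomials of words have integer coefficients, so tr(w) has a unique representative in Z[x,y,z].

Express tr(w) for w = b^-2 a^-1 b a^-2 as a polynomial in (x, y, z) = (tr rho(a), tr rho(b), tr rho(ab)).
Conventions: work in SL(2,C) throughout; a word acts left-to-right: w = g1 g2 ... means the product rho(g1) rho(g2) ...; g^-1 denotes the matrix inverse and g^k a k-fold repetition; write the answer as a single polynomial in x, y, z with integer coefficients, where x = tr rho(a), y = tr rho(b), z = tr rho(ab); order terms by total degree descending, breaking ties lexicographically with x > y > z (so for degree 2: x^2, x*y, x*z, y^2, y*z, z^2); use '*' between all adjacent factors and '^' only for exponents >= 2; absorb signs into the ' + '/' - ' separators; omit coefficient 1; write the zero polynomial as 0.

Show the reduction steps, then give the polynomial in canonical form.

tr(a^-1 b) = tr(b) * tr(a) - tr(b a)  (eliminate a^-1) = x*y - z
tr(b a^-2) = tr(a^-1 b) * tr(a) - tr(a^-1 b a)  (eliminate a^-1) = x^2*y - x*z - y
tr(a^-1 b a^-2) = tr(b a^-2) * tr(a) - tr(b a^-1)  (eliminate a^-1) = x^3*y - x^2*z - 2*x*y + z
tr(b^2) = tr(b) * tr(b) - tr(1)  (reduce the b square) = y^2 - 2
tr(b^2 a) = tr(b) * tr(a b) - tr(a)  (reduce the b square) = y*z - x
tr(b a^-1 b) = tr(b^2) * tr(a) - tr(b^2 a)  (eliminate a^-1) = x*y^2 - y*z - x
tr(b a b a) = tr(b a) * tr(b a) - tr(1)  (split on b) = z^2 - 2
tr(b a^-1 b a) = tr(b a b) * tr(a) - tr(b a b a)  (eliminate a^-1) = x*y*z - x^2 - z^2 + 2
tr(b a^-1 b a^-1) = tr(b a^-1 b) * tr(a) - tr(b a^-1 b a)  (eliminate a^-1) = x^2*y^2 - 2*x*y*z + z^2 - 2
tr(a^-1 b a^-2 b) = tr(b a^-1 b a^-1) * tr(a) - tr(b a^-1 b)  (eliminate a^-1) = x^3*y^2 - 2*x^2*y*z - x*y^2 + x*z^2 + y*z - x
tr(b^-1 a^-1 b a^-2) = tr(a^-1 b a^-2) * tr(b) - tr(a^-1 b a^-2 b)  (eliminate b^-1) = x^2*y*z - x*y^2 - x*z^2 + x
tr(b^-2 a^-1 b a^-2) = tr(b^-1 a^-1 b a^-2) * tr(b) - tr(b^-1 a^-1 b a^-2 b)  (eliminate b^-1) = x^2*y^2*z - x^3*y - x*y^3 - x*y*z^2 + x^2*z + 3*x*y - z

x^2*y^2*z - x^3*y - x*y^3 - x*y*z^2 + x^2*z + 3*x*y - z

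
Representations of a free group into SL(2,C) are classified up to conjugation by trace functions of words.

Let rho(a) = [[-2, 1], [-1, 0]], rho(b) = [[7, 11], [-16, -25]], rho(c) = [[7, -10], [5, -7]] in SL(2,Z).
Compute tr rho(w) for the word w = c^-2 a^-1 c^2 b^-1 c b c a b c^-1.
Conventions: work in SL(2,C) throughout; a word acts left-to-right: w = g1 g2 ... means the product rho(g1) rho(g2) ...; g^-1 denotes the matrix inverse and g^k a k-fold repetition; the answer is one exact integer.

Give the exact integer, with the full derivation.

rho(c^-1) = [[-7, 10], [-5, 7]]
... * rho(c^-1) = [[-7, 10], [-5, 7]]  ->  [[-1, 0], [0, -1]]
... * rho(a^-1) = [[0, -1], [1, -2]]  ->  [[0, 1], [-1, 2]]
... * rho(c) = [[7, -10], [5, -7]]  ->  [[5, -7], [3, -4]]
... * rho(c) = [[7, -10], [5, -7]]  ->  [[0, -1], [1, -2]]
... * rho(b^-1) = [[-25, -11], [16, 7]]  ->  [[-16, -7], [-57, -25]]
... * rho(c) = [[7, -10], [5, -7]]  ->  [[-147, 209], [-524, 745]]
... * rho(b) = [[7, 11], [-16, -25]]  ->  [[-4373, -6842], [-15588, -24389]]
... * rho(c) = [[7, -10], [5, -7]]  ->  [[-64821, 91624], [-231061, 326603]]
... * rho(a) = [[-2, 1], [-1, 0]]  ->  [[38018, -64821], [135519, -231061]]
... * rho(b) = [[7, 11], [-16, -25]]  ->  [[1303262, 2038723], [4645609, 7267234]]
... * rho(c^-1) = [[-7, 10], [-5, 7]]  ->  [[-19316449, 27303681], [-68855433, 97326728]]
tr = -19316449 + 97326728 = 78010279

78010279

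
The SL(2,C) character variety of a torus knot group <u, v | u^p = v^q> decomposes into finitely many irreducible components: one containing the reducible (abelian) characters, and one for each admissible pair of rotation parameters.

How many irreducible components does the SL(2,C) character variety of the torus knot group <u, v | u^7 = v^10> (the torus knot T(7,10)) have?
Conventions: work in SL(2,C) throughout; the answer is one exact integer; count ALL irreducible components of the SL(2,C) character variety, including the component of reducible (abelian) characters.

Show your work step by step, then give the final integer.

28

For T(7,10): irreducibility forces the central element u^7 = v^10 to one of +I, -I.
So on each irreducible component the traces are pinned: tr(u) = 2*cos(pi*alpha/7) with 1 <= alpha <= 6, tr(v) = 2*cos(pi*beta/10) with 1 <= beta <= 9.
Consistency of u^7 = (-1)^alpha I with v^10 = (-1)^beta I forces alpha = beta (mod 2).
count pairs: odd alpha (3 choices) x odd beta (5), plus even alpha (3) x even beta (4): 3*5 + 3*4 = 27.
Total: 27 irreducible-character components + 1 reducible (abelian) component = 28.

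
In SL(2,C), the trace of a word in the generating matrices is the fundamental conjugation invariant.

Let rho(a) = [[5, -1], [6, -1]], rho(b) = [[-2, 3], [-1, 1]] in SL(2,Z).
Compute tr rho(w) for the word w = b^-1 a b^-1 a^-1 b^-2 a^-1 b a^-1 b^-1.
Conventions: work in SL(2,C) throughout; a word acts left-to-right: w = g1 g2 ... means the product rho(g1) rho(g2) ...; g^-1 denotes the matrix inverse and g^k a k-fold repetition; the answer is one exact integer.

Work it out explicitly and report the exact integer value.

rho(b^-1) = [[1, -3], [1, -2]]
... * rho(a) = [[5, -1], [6, -1]]  ->  [[-13, 2], [-7, 1]]
... * rho(b^-1) = [[1, -3], [1, -2]]  ->  [[-11, 35], [-6, 19]]
... * rho(a^-1) = [[-1, 1], [-6, 5]]  ->  [[-199, 164], [-108, 89]]
... * rho(b^-1) = [[1, -3], [1, -2]]  ->  [[-35, 269], [-19, 146]]
... * rho(b^-1) = [[1, -3], [1, -2]]  ->  [[234, -433], [127, -235]]
... * rho(a^-1) = [[-1, 1], [-6, 5]]  ->  [[2364, -1931], [1283, -1048]]
... * rho(b) = [[-2, 3], [-1, 1]]  ->  [[-2797, 5161], [-1518, 2801]]
... * rho(a^-1) = [[-1, 1], [-6, 5]]  ->  [[-28169, 23008], [-15288, 12487]]
... * rho(b^-1) = [[1, -3], [1, -2]]  ->  [[-5161, 38491], [-2801, 20890]]
tr = -5161 + 20890 = 15729

15729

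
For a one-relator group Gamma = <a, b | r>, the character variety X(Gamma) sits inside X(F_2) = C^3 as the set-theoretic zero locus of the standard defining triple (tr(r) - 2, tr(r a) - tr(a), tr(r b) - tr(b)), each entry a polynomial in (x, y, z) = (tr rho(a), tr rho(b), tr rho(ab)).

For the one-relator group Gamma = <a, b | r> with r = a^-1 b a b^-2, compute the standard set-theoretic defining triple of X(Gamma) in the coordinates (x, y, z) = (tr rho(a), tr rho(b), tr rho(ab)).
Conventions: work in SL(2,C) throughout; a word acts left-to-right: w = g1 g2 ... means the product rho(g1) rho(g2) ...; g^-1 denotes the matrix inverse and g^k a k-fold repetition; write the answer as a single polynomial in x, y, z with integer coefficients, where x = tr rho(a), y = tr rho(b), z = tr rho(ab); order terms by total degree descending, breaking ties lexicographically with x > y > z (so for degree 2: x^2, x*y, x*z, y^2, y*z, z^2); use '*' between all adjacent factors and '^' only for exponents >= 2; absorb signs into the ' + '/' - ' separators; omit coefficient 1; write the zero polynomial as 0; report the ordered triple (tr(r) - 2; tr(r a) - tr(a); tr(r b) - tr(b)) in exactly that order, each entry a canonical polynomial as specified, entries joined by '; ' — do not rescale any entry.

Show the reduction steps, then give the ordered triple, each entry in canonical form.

trace(a b^-1) = trace(a) * trace(b) - trace(a b)   [inverse elimination on b] = x*y - z
trace(a b a) = trace(a) * trace(b a) - trace(b)   [square of a] = x*z - y
trace(a b a b) = trace(a b) * trace(a b) - trace(1)   [split at a repeated a] = z^2 - 2
trace(a b a b^-1) = trace(a b a) * trace(b) - trace(a b a b)   [inverse elimination on b] = x*y*z - y^2 - z^2 + 2
trace(b a b^-2 a) = trace(a b a b^-1) * trace(b) - trace(a b a)   [inverse elimination on b] = x*y^2*z - y^3 - y*z^2 - x*z + 3*y
trace(a^-1 b a b^-2) = trace(b a b^-2) * trace(a) - trace(b a b^-2 a)   [inverse elimination on a] = -x*y^2*z + x^2*y + y^3 + y*z^2 - 3*y
trace(b a b) = trace(b) * trace(a b) - trace(a) = y*z - x
trace(a^-1 b a b) = trace(b a b) * trace(a) - trace(b a b a) = x*y*z - x^2 - z^2 + 2
trace(a^-1 b a b^-1) = trace(a^-1 b a) * trace(b) - trace(a^-1 b a b) = -x*y*z + x^2 + y^2 + z^2 - 2
assemble the triple (trace(r) - 2; trace(r a) - x; trace(r b) - y)

-x*y^2*z + x^2*y + y^3 + y*z^2 - 3*y - 2; x*y - x - z; -x*y*z + x^2 + y^2 + z^2 - y - 2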